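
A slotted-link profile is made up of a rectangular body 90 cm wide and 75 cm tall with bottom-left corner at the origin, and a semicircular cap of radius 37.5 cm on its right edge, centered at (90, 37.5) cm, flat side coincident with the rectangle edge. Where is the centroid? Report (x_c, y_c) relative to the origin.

rectangular body: A = 90 × 75 = 6750.00, centroid at (45.00, 37.50).
semicircular end: A = ½π·37.5² = 2208.93, centroid at (105.92, 37.50).
ΣA = 8958.93 cm²
ΣAx_c = (6750.00)(45.00) + (2208.93)(105.92) = 537710.16 cm³
ΣAy_c = (6750.00)(37.50) + (2208.93)(37.50) = 335959.96 cm³
x_c = 537710.16 / 8958.93 = 60.02 cm
y_c = 335959.96 / 8958.93 = 37.50 cm

x_c = 60.02 cm, y_c = 37.50 cm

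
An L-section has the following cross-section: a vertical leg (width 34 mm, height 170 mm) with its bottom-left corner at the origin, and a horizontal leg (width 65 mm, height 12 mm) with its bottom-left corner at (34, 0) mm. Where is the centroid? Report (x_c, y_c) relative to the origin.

x_c = 22.89 mm, y_c = 75.61 mm

Part | A | x̄ᵢ | ȳᵢ | A·x̄ᵢ | A·ȳᵢ
vertical leg | 5780.00 | 17.00 | 85.00 | 98260.00 | 491300.00
horizontal leg | 780.00 | 66.50 | 6.00 | 51870.00 | 4680.00
Σ | 6560.00 |  |  | 150130.00 | 495980.00
x_c = 150130.00 / 6560.00 = 22.89 mm
y_c = 495980.00 / 6560.00 = 75.61 mm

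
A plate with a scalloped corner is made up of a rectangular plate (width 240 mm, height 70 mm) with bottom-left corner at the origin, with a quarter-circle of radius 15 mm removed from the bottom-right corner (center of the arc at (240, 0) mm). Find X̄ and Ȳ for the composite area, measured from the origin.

X̄ = 118.79 mm, Ȳ = 35.30 mm

plate: A = 240 × 70 = 16800.00, centroid at (120.00, 35.00).
removed quarter-circle: A = −¼π·15² = -176.71, centroid at (233.63, 6.37).
ΣA = 16623.29 mm²
ΣAX̄ = (16800.00)(120.00) + (-176.71)(233.63) = 1974713.50 mm³
ΣAȲ = (16800.00)(35.00) + (-176.71)(6.37) = 586875.00 mm³
X̄ = 1974713.50 / 16623.29 = 118.79 mm
Ȳ = 586875.00 / 16623.29 = 35.30 mm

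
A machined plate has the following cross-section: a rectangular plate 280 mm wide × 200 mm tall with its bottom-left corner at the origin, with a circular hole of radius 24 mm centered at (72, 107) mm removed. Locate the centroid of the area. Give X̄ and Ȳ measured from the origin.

plate: A = 280 × 200 = 56000.00, centroid at (140.00, 100.00).
hole: A = −π·24² = -1809.56, centroid at (72.00, 107.00).
ΣA = 54190.44 mm², ΣAX̄ = 7709711.87 mm³, ΣAȲ = 5406377.36 mm³.
X̄ = 7709711.87/54190.44 = 142.27 mm; Ȳ = 5406377.36/54190.44 = 99.77 mm.

X̄ = 142.27 mm, Ȳ = 99.77 mm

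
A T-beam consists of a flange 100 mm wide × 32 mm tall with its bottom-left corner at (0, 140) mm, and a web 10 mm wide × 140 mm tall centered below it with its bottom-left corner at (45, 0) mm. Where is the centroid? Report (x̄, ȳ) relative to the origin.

Part | A | x̄ᵢ | ȳᵢ | A·x̄ᵢ | A·ȳᵢ
web | 1400.00 | 50.00 | 70.00 | 70000.00 | 98000.00
flange | 3200.00 | 50.00 | 156.00 | 160000.00 | 499200.00
Σ | 4600.00 |  |  | 230000.00 | 597200.00
x̄ = 230000.00 / 4600.00 = 50.00 mm
ȳ = 597200.00 / 4600.00 = 129.83 mm

x̄ = 50.00 mm, ȳ = 129.83 mm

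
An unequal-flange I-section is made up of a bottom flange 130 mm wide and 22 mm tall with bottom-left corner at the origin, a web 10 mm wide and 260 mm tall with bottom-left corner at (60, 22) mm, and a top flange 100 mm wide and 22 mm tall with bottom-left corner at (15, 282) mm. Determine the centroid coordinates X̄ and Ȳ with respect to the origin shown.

X̄ = 65.00 mm, Ȳ = 139.85 mm

bottom flange: A = 130 × 22 = 2860.00, centroid at (65.00, 11.00).
web: A = 10 × 260 = 2600.00, centroid at (65.00, 152.00).
top flange: A = 100 × 22 = 2200.00, centroid at (65.00, 293.00).
ΣA = 7660.00 mm²
ΣAX̄ = (2860.00)(65.00) + (2600.00)(65.00) + (2200.00)(65.00) = 497900.00 mm³
ΣAȲ = (2860.00)(11.00) + (2600.00)(152.00) + (2200.00)(293.00) = 1071260.00 mm³
X̄ = 497900.00 / 7660.00 = 65.00 mm
Ȳ = 1071260.00 / 7660.00 = 139.85 mm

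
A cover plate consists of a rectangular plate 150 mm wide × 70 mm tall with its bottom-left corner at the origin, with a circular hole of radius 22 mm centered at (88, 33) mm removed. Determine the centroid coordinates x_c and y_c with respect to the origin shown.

x_c = 72.80 mm, y_c = 35.34 mm

plate: A = 150 × 70 = 10500.00, centroid at (75.00, 35.00).
hole: A = −π·22² = -1520.53, centroid at (88.00, 33.00).
ΣA = 8979.47 mm²
ΣAx_c = (10500.00)(75.00) + (-1520.53)(88.00) = 653693.29 mm³
ΣAy_c = (10500.00)(35.00) + (-1520.53)(33.00) = 317322.48 mm³
x_c = 653693.29 / 8979.47 = 72.80 mm
y_c = 317322.48 / 8979.47 = 35.34 mm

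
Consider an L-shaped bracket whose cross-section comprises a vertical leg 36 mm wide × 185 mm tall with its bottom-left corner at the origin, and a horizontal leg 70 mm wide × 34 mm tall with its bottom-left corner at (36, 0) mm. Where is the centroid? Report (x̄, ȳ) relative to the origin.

vertical leg: A = 36 × 185 = 6660.00, centroid at (18.00, 92.50).
horizontal leg: A = 70 × 34 = 2380.00, centroid at (71.00, 17.00).
ΣA = 9040.00 mm²
ΣAx̄ = (6660.00)(18.00) + (2380.00)(71.00) = 288860.00 mm³
ΣAȳ = (6660.00)(92.50) + (2380.00)(17.00) = 656510.00 mm³
x̄ = 288860.00 / 9040.00 = 31.95 mm
ȳ = 656510.00 / 9040.00 = 72.62 mm

x̄ = 31.95 mm, ȳ = 72.62 mm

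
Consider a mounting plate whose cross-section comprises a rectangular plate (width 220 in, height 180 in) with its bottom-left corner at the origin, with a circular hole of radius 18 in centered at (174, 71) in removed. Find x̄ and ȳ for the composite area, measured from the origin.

Part | A | x̄ᵢ | ȳᵢ | A·x̄ᵢ | A·ȳᵢ
plate | 39600.00 | 110.00 | 90.00 | 4356000.00 | 3564000.00
hole | -1017.88 | 174.00 | 71.00 | -177110.43 | -72269.20
Σ | 38582.12 |  |  | 4178889.57 | 3491730.80
x̄ = 4178889.57 / 38582.12 = 108.31 in
ȳ = 3491730.80 / 38582.12 = 90.50 in

x̄ = 108.31 in, ȳ = 90.50 in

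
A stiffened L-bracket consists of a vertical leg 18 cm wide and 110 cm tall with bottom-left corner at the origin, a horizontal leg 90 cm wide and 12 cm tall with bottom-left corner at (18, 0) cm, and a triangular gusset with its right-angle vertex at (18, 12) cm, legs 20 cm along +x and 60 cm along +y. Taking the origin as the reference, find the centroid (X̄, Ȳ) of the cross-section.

vertical leg: A = 18 × 110 = 1980.00, centroid at (9.00, 55.00).
horizontal leg: A = 90 × 12 = 1080.00, centroid at (63.00, 6.00).
gusset: A = ½·20·60 = 600.00, centroid at (24.67, 32.00).
ΣA = 3660.00 cm², ΣAX̄ = 100660.00 cm³, ΣAȲ = 134580.00 cm³.
X̄ = 100660.00/3660.00 = 27.50 cm; Ȳ = 134580.00/3660.00 = 36.77 cm.

X̄ = 27.50 cm, Ȳ = 36.77 cm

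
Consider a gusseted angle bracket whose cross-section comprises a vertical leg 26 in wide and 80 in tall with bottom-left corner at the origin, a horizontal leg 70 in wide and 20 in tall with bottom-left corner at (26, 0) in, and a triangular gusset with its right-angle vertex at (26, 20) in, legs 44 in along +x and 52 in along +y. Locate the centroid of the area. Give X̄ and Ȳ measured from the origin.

X̄ = 34.38 in, Ȳ = 30.26 in

vertical leg: A = 26 × 80 = 2080.00, centroid at (13.00, 40.00).
horizontal leg: A = 70 × 20 = 1400.00, centroid at (61.00, 10.00).
gusset: A = ½·44·52 = 1144.00, centroid at (40.67, 37.33).
ΣA = 4624.00 in²
ΣAX̄ = (2080.00)(13.00) + (1400.00)(61.00) + (1144.00)(40.67) = 158962.67 in³
ΣAȲ = (2080.00)(40.00) + (1400.00)(10.00) + (1144.00)(37.33) = 139909.33 in³
X̄ = 158962.67 / 4624.00 = 34.38 in
Ȳ = 139909.33 / 4624.00 = 30.26 in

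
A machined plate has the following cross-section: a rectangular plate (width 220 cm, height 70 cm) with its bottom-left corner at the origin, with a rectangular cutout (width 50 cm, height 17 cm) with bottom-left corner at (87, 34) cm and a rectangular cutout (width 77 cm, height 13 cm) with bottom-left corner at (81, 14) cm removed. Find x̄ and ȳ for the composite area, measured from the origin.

Part | A | x̄ᵢ | ȳᵢ | A·x̄ᵢ | A·ȳᵢ
plate | 15400.00 | 110.00 | 35.00 | 1694000.00 | 539000.00
hole 1 | -850.00 | 112.00 | 42.50 | -95200.00 | -36125.00
hole 2 | -1001.00 | 119.50 | 20.50 | -119619.50 | -20520.50
Σ | 13549.00 |  |  | 1479180.50 | 482354.50
x̄ = 1479180.50 / 13549.00 = 109.17 cm
ȳ = 482354.50 / 13549.00 = 35.60 cm

x̄ = 109.17 cm, ȳ = 35.60 cm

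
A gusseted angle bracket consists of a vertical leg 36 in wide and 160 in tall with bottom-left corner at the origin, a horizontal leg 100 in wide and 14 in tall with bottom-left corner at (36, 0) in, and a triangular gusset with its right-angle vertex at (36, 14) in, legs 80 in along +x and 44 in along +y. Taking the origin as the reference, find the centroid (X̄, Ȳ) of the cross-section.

vertical leg: A = 36 × 160 = 5760.00, centroid at (18.00, 80.00).
horizontal leg: A = 100 × 14 = 1400.00, centroid at (86.00, 7.00).
gusset: A = ½·80·44 = 1760.00, centroid at (62.67, 28.67).
ΣA = 8920.00 in², ΣAX̄ = 334373.33 in³, ΣAȲ = 521053.33 in³.
X̄ = 334373.33/8920.00 = 37.49 in; Ȳ = 521053.33/8920.00 = 58.41 in.

X̄ = 37.49 in, Ȳ = 58.41 in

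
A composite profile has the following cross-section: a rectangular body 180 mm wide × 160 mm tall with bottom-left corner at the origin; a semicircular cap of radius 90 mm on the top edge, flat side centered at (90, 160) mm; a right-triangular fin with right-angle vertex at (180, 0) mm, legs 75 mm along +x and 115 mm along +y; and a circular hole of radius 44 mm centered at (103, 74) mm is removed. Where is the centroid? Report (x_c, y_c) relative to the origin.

rectangular body: A = 180 × 160 = 28800.00, centroid at (90.00, 80.00).
semicircular top: A = ½π·90² = 12723.45, centroid at (90.00, 198.20).
triangular fin: A = ½·75·115 = 4312.50, centroid at (205.00, 38.33).
hole: A = −π·44² = -6082.12, centroid at (103.00, 74.00).
ΣA = 39753.83 mm²
ΣAx_c = (28800.00)(90.00) + (12723.45)(90.00) + (4312.50)(205.00) + (-6082.12)(103.00) = 3994714.31 mm³
ΣAy_c = (28800.00)(80.00) + (12723.45)(198.20) + (4312.50)(38.33) + (-6082.12)(74.00) = 4540987.41 mm³
x_c = 3994714.31 / 39753.83 = 100.49 mm
y_c = 4540987.41 / 39753.83 = 114.23 mm

x_c = 100.49 mm, y_c = 114.23 mm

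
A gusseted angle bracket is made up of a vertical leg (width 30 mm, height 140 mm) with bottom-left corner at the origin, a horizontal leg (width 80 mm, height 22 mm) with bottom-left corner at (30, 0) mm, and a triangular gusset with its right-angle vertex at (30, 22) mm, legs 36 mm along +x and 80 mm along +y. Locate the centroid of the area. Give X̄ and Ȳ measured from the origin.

vertical leg: A = 30 × 140 = 4200.00, centroid at (15.00, 70.00).
horizontal leg: A = 80 × 22 = 1760.00, centroid at (70.00, 11.00).
gusset: A = ½·36·80 = 1440.00, centroid at (42.00, 48.67).
ΣA = 7400.00 mm², ΣAX̄ = 246680.00 mm³, ΣAȲ = 383440.00 mm³.
X̄ = 246680.00/7400.00 = 33.34 mm; Ȳ = 383440.00/7400.00 = 51.82 mm.

X̄ = 33.34 mm, Ȳ = 51.82 mm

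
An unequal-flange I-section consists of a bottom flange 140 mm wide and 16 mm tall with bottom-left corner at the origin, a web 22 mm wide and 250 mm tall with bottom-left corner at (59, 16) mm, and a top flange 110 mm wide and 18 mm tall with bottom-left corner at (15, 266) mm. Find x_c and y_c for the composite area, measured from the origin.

Part | A | x̄ᵢ | ȳᵢ | A·x̄ᵢ | A·ȳᵢ
bottom flange | 2240.00 | 70.00 | 8.00 | 156800.00 | 17920.00
web | 5500.00 | 70.00 | 141.00 | 385000.00 | 775500.00
top flange | 1980.00 | 70.00 | 275.00 | 138600.00 | 544500.00
Σ | 9720.00 |  |  | 680400.00 | 1337920.00
x_c = 680400.00 / 9720.00 = 70.00 mm
y_c = 1337920.00 / 9720.00 = 137.65 mm

x_c = 70.00 mm, y_c = 137.65 mm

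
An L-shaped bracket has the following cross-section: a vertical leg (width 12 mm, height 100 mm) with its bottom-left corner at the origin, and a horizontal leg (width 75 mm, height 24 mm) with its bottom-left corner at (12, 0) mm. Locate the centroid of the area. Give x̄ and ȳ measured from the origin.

x̄ = 32.10 mm, ȳ = 27.20 mm

vertical leg: A = 12 × 100 = 1200.00, centroid at (6.00, 50.00).
horizontal leg: A = 75 × 24 = 1800.00, centroid at (49.50, 12.00).
ΣA = 3000.00 mm², ΣAx̄ = 96300.00 mm³, ΣAȳ = 81600.00 mm³.
x̄ = 96300.00/3000.00 = 32.10 mm; ȳ = 81600.00/3000.00 = 27.20 mm.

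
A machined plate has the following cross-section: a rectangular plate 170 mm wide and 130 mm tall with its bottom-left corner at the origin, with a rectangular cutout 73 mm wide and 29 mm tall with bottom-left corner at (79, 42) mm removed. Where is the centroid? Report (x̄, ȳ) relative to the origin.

x̄ = 81.77 mm, ȳ = 65.90 mm

Part | A | x̄ᵢ | ȳᵢ | A·x̄ᵢ | A·ȳᵢ
plate | 22100.00 | 85.00 | 65.00 | 1878500.00 | 1436500.00
hole | -2117.00 | 115.50 | 56.50 | -244513.50 | -119610.50
Σ | 19983.00 |  |  | 1633986.50 | 1316889.50
x̄ = 1633986.50 / 19983.00 = 81.77 mm
ȳ = 1316889.50 / 19983.00 = 65.90 mm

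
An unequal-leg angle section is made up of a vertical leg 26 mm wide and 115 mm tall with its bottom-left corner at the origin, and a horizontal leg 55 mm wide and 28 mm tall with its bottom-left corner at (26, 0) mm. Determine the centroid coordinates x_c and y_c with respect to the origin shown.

x_c = 26.77 mm, y_c = 42.71 mm

Part | A | x̄ᵢ | ȳᵢ | A·x̄ᵢ | A·ȳᵢ
vertical leg | 2990.00 | 13.00 | 57.50 | 38870.00 | 171925.00
horizontal leg | 1540.00 | 53.50 | 14.00 | 82390.00 | 21560.00
Σ | 4530.00 |  |  | 121260.00 | 193485.00
x_c = 121260.00 / 4530.00 = 26.77 mm
y_c = 193485.00 / 4530.00 = 42.71 mm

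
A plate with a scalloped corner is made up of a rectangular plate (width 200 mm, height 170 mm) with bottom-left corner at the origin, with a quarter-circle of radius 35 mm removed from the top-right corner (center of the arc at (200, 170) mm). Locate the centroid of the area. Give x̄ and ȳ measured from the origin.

plate: A = 200 × 170 = 34000.00, centroid at (100.00, 85.00).
removed quarter-circle: A = −¼π·35² = -962.11, centroid at (185.15, 155.15).
ΣA = 33037.89 mm², ΣAx̄ = 3221869.12 mm³, ΣAȳ = 2740732.50 mm³.
x̄ = 3221869.12/33037.89 = 97.52 mm; ȳ = 2740732.50/33037.89 = 82.96 mm.

x̄ = 97.52 mm, ȳ = 82.96 mm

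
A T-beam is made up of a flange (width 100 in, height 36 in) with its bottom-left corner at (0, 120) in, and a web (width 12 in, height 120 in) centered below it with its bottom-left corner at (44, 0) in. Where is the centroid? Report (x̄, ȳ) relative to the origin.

web: A = 12 × 120 = 1440.00, centroid at (50.00, 60.00).
flange: A = 100 × 36 = 3600.00, centroid at (50.00, 138.00).
ΣA = 5040.00 in², ΣAx̄ = 252000.00 in³, ΣAȳ = 583200.00 in³.
x̄ = 252000.00/5040.00 = 50.00 in; ȳ = 583200.00/5040.00 = 115.71 in.

x̄ = 50.00 in, ȳ = 115.71 in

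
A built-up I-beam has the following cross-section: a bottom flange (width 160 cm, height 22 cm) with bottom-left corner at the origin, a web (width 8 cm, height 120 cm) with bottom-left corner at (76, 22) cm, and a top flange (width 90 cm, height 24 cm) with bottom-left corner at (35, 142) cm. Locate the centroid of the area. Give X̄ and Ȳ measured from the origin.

bottom flange: A = 160 × 22 = 3520.00, centroid at (80.00, 11.00).
web: A = 8 × 120 = 960.00, centroid at (80.00, 82.00).
top flange: A = 90 × 24 = 2160.00, centroid at (80.00, 154.00).
ΣA = 6640.00 cm²
ΣAX̄ = (3520.00)(80.00) + (960.00)(80.00) + (2160.00)(80.00) = 531200.00 cm³
ΣAȲ = (3520.00)(11.00) + (960.00)(82.00) + (2160.00)(154.00) = 450080.00 cm³
X̄ = 531200.00 / 6640.00 = 80.00 cm
Ȳ = 450080.00 / 6640.00 = 67.78 cm

X̄ = 80.00 cm, Ȳ = 67.78 cm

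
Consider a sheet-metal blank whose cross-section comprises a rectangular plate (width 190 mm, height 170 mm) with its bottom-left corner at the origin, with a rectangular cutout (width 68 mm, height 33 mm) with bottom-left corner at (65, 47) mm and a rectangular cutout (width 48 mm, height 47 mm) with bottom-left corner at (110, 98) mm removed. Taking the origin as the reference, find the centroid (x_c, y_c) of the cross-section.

Part | A | x̄ᵢ | ȳᵢ | A·x̄ᵢ | A·ȳᵢ
plate | 32300.00 | 95.00 | 85.00 | 3068500.00 | 2745500.00
hole 1 | -2244.00 | 99.00 | 63.50 | -222156.00 | -142494.00
hole 2 | -2256.00 | 134.00 | 121.50 | -302304.00 | -274104.00
Σ | 27800.00 |  |  | 2544040.00 | 2328902.00
x_c = 2544040.00 / 27800.00 = 91.51 mm
y_c = 2328902.00 / 27800.00 = 83.77 mm

x_c = 91.51 mm, y_c = 83.77 mm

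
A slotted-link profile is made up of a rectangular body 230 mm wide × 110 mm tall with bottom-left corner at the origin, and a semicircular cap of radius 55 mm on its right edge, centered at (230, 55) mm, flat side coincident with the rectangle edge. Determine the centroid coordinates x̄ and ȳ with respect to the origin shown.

x̄ = 136.87 mm, ȳ = 55.00 mm

Part | A | x̄ᵢ | ȳᵢ | A·x̄ᵢ | A·ȳᵢ
rectangular body | 25300.00 | 115.00 | 55.00 | 2909500.00 | 1391500.00
semicircular end | 4751.66 | 253.34 | 55.00 | 1203798.21 | 261341.24
Σ | 30051.66 |  |  | 4113298.21 | 1652841.24
x̄ = 4113298.21 / 30051.66 = 136.87 mm
ȳ = 1652841.24 / 30051.66 = 55.00 mm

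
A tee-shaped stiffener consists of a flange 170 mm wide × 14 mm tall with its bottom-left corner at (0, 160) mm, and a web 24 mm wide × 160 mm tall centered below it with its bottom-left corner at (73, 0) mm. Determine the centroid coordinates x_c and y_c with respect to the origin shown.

web: A = 24 × 160 = 3840.00, centroid at (85.00, 80.00).
flange: A = 170 × 14 = 2380.00, centroid at (85.00, 167.00).
ΣA = 6220.00 mm², ΣAx_c = 528700.00 mm³, ΣAy_c = 704660.00 mm³.
x_c = 528700.00/6220.00 = 85.00 mm; y_c = 704660.00/6220.00 = 113.29 mm.

x_c = 85.00 mm, y_c = 113.29 mm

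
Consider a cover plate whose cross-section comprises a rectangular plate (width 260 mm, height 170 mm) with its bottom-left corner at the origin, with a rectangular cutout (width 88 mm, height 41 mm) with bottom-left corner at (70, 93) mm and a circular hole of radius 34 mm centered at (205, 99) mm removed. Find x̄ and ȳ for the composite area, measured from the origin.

x̄ = 124.19 mm, ȳ = 80.84 mm

plate: A = 260 × 170 = 44200.00, centroid at (130.00, 85.00).
hole 1: A = −(88 × 41) = -3608.00, centroid at (114.00, 113.50).
hole 2: A = −π·34² = -3631.68, centroid at (205.00, 99.00).
ΣA = 36960.32 mm², ΣAx̄ = 4590193.37 mm³, ΣAȳ = 2987955.57 mm³.
x̄ = 4590193.37/36960.32 = 124.19 mm; ȳ = 2987955.57/36960.32 = 80.84 mm.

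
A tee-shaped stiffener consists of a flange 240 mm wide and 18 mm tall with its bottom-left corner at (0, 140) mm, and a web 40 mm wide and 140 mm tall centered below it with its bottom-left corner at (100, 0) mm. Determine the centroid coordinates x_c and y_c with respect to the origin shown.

web: A = 40 × 140 = 5600.00, centroid at (120.00, 70.00).
flange: A = 240 × 18 = 4320.00, centroid at (120.00, 149.00).
ΣA = 9920.00 mm²
ΣAx_c = (5600.00)(120.00) + (4320.00)(120.00) = 1190400.00 mm³
ΣAy_c = (5600.00)(70.00) + (4320.00)(149.00) = 1035680.00 mm³
x_c = 1190400.00 / 9920.00 = 120.00 mm
y_c = 1035680.00 / 9920.00 = 104.40 mm

x_c = 120.00 mm, y_c = 104.40 mm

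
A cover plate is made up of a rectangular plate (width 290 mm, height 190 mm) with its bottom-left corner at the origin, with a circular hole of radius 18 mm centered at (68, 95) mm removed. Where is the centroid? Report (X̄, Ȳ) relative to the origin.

X̄ = 146.45 mm, Ȳ = 95.00 mm

plate: A = 290 × 190 = 55100.00, centroid at (145.00, 95.00).
hole: A = −π·18² = -1017.88, centroid at (68.00, 95.00).
ΣA = 54082.12 mm²
ΣAX̄ = (55100.00)(145.00) + (-1017.88)(68.00) = 7920284.43 mm³
ΣAȲ = (55100.00)(95.00) + (-1017.88)(95.00) = 5137801.78 mm³
X̄ = 7920284.43 / 54082.12 = 146.45 mm
Ȳ = 5137801.78 / 54082.12 = 95.00 mm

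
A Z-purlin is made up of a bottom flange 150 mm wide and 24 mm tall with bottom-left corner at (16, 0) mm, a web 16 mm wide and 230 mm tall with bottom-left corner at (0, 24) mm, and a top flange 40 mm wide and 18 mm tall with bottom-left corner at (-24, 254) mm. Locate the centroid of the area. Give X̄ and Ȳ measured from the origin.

bottom flange: A = 150 × 24 = 3600.00, centroid at (91.00, 12.00).
web: A = 16 × 230 = 3680.00, centroid at (8.00, 139.00).
top flange: A = 40 × 18 = 720.00, centroid at (-4.00, 263.00).
ΣA = 8000.00 mm², ΣAX̄ = 354160.00 mm³, ΣAȲ = 744080.00 mm³.
X̄ = 354160.00/8000.00 = 44.27 mm; Ȳ = 744080.00/8000.00 = 93.01 mm.

X̄ = 44.27 mm, Ȳ = 93.01 mm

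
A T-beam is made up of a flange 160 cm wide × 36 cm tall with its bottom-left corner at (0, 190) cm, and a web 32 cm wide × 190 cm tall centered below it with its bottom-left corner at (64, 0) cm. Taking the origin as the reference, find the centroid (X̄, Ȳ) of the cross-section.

X̄ = 80.00 cm, Ȳ = 149.97 cm

web: A = 32 × 190 = 6080.00, centroid at (80.00, 95.00).
flange: A = 160 × 36 = 5760.00, centroid at (80.00, 208.00).
ΣA = 11840.00 cm², ΣAX̄ = 947200.00 cm³, ΣAȲ = 1775680.00 cm³.
X̄ = 947200.00/11840.00 = 80.00 cm; Ȳ = 1775680.00/11840.00 = 149.97 cm.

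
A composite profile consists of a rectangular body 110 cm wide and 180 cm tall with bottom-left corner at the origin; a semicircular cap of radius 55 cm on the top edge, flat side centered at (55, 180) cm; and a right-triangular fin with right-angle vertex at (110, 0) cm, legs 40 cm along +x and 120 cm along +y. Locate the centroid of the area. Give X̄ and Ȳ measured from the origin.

rectangular body: A = 110 × 180 = 19800.00, centroid at (55.00, 90.00).
semicircular top: A = ½π·55² = 4751.66, centroid at (55.00, 203.34).
triangular fin: A = ½·40·120 = 2400.00, centroid at (123.33, 40.00).
ΣA = 26951.66 cm²
ΣAX̄ = (19800.00)(55.00) + (4751.66)(55.00) + (2400.00)(123.33) = 1646341.24 cm³
ΣAȲ = (19800.00)(90.00) + (4751.66)(203.34) + (2400.00)(40.00) = 2844215.27 cm³
X̄ = 1646341.24 / 26951.66 = 61.08 cm
Ȳ = 2844215.27 / 26951.66 = 105.53 cm

X̄ = 61.08 cm, Ȳ = 105.53 cm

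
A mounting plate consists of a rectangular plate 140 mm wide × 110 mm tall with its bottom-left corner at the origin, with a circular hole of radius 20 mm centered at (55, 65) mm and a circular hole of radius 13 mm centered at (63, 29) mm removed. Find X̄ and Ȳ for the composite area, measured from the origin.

X̄ = 71.66 mm, Ȳ = 55.09 mm

plate: A = 140 × 110 = 15400.00, centroid at (70.00, 55.00).
hole 1: A = −π·20² = -1256.64, centroid at (55.00, 65.00).
hole 2: A = −π·13² = -530.93, centroid at (63.00, 29.00).
ΣA = 13612.43 mm²
ΣAX̄ = (15400.00)(70.00) + (-1256.64)(55.00) + (-530.93)(63.00) = 975436.42 mm³
ΣAȲ = (15400.00)(55.00) + (-1256.64)(65.00) + (-530.93)(29.00) = 749921.65 mm³
X̄ = 975436.42 / 13612.43 = 71.66 mm
Ȳ = 749921.65 / 13612.43 = 55.09 mm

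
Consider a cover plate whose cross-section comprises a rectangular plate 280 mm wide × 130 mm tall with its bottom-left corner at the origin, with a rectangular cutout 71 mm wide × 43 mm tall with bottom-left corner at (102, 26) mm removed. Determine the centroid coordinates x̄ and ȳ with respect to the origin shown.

x̄ = 140.23 mm, ȳ = 66.60 mm

plate: A = 280 × 130 = 36400.00, centroid at (140.00, 65.00).
hole: A = −(71 × 43) = -3053.00, centroid at (137.50, 47.50).
ΣA = 33347.00 mm²
ΣAx̄ = (36400.00)(140.00) + (-3053.00)(137.50) = 4676212.50 mm³
ΣAȳ = (36400.00)(65.00) + (-3053.00)(47.50) = 2220982.50 mm³
x̄ = 4676212.50 / 33347.00 = 140.23 mm
ȳ = 2220982.50 / 33347.00 = 66.60 mm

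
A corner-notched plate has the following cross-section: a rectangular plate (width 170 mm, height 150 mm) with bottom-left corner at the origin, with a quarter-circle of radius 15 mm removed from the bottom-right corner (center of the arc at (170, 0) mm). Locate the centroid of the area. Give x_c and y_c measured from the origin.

plate: A = 170 × 150 = 25500.00, centroid at (85.00, 75.00).
removed quarter-circle: A = −¼π·15² = -176.71, centroid at (163.63, 6.37).
ΣA = 25323.29 mm²
ΣAx_c = (25500.00)(85.00) + (-176.71)(163.63) = 2138583.52 mm³
ΣAy_c = (25500.00)(75.00) + (-176.71)(6.37) = 1911375.00 mm³
x_c = 2138583.52 / 25323.29 = 84.45 mm
y_c = 1911375.00 / 25323.29 = 75.48 mm

x_c = 84.45 mm, y_c = 75.48 mm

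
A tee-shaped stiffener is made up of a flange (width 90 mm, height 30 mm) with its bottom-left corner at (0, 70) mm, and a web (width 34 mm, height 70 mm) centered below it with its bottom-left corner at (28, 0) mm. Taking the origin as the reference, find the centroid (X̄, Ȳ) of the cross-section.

X̄ = 45.00 mm, Ȳ = 61.57 mm

web: A = 34 × 70 = 2380.00, centroid at (45.00, 35.00).
flange: A = 90 × 30 = 2700.00, centroid at (45.00, 85.00).
ΣA = 5080.00 mm²
ΣAX̄ = (2380.00)(45.00) + (2700.00)(45.00) = 228600.00 mm³
ΣAȲ = (2380.00)(35.00) + (2700.00)(85.00) = 312800.00 mm³
X̄ = 228600.00 / 5080.00 = 45.00 mm
Ȳ = 312800.00 / 5080.00 = 61.57 mm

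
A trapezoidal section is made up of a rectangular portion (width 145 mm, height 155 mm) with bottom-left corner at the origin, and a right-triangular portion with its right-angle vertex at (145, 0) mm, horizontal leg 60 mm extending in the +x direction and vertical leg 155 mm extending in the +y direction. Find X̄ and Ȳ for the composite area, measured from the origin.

Part | A | x̄ᵢ | ȳᵢ | A·x̄ᵢ | A·ȳᵢ
rectangular portion | 22475.00 | 72.50 | 77.50 | 1629437.50 | 1741812.50
triangular portion | 4650.00 | 165.00 | 51.67 | 767250.00 | 240250.00
Σ | 27125.00 |  |  | 2396687.50 | 1982062.50
X̄ = 2396687.50 / 27125.00 = 88.36 mm
Ȳ = 1982062.50 / 27125.00 = 73.07 mm

X̄ = 88.36 mm, Ȳ = 73.07 mm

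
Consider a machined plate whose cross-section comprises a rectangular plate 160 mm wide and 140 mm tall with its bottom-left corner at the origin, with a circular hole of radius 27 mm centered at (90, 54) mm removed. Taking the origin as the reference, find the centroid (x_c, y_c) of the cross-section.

x_c = 78.86 mm, y_c = 71.82 mm

plate: A = 160 × 140 = 22400.00, centroid at (80.00, 70.00).
hole: A = −π·27² = -2290.22, centroid at (90.00, 54.00).
ΣA = 20109.78 mm², ΣAx_c = 1585880.11 mm³, ΣAy_c = 1444328.06 mm³.
x_c = 1585880.11/20109.78 = 78.86 mm; y_c = 1444328.06/20109.78 = 71.82 mm.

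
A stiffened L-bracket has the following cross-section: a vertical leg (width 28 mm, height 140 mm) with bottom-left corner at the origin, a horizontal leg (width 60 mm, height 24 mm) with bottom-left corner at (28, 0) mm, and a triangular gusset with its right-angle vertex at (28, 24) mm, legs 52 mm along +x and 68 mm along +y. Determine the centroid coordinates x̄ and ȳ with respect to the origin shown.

Part | A | x̄ᵢ | ȳᵢ | A·x̄ᵢ | A·ȳᵢ
vertical leg | 3920.00 | 14.00 | 70.00 | 54880.00 | 274400.00
horizontal leg | 1440.00 | 58.00 | 12.00 | 83520.00 | 17280.00
gusset | 1768.00 | 45.33 | 46.67 | 80149.33 | 82506.67
Σ | 7128.00 |  |  | 218549.33 | 374186.67
x̄ = 218549.33 / 7128.00 = 30.66 mm
ȳ = 374186.67 / 7128.00 = 52.50 mm

x̄ = 30.66 mm, ȳ = 52.50 mm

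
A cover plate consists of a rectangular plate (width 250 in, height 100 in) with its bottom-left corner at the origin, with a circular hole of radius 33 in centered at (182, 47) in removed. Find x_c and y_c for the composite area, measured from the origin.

plate: A = 250 × 100 = 25000.00, centroid at (125.00, 50.00).
hole: A = −π·33² = -3421.19, centroid at (182.00, 47.00).
ΣA = 21578.81 in²
ΣAx_c = (25000.00)(125.00) + (-3421.19)(182.00) = 2502342.62 in³
ΣAy_c = (25000.00)(50.00) + (-3421.19)(47.00) = 1089203.86 in³
x_c = 2502342.62 / 21578.81 = 115.96 in
y_c = 1089203.86 / 21578.81 = 50.48 in

x_c = 115.96 in, y_c = 50.48 in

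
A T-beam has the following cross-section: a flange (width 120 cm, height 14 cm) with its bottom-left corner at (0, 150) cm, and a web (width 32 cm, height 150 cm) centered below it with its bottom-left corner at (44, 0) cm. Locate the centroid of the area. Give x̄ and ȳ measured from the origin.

x̄ = 60.00 cm, ȳ = 96.26 cm

Part | A | x̄ᵢ | ȳᵢ | A·x̄ᵢ | A·ȳᵢ
web | 4800.00 | 60.00 | 75.00 | 288000.00 | 360000.00
flange | 1680.00 | 60.00 | 157.00 | 100800.00 | 263760.00
Σ | 6480.00 |  |  | 388800.00 | 623760.00
x̄ = 388800.00 / 6480.00 = 60.00 cm
ȳ = 623760.00 / 6480.00 = 96.26 cm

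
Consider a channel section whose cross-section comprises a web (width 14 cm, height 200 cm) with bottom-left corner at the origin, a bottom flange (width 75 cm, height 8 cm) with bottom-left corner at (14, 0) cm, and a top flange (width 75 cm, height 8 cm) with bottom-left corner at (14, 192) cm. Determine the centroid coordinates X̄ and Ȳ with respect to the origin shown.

X̄ = 20.35 cm, Ȳ = 100.00 cm

web: A = 14 × 200 = 2800.00, centroid at (7.00, 100.00).
bottom flange: A = 75 × 8 = 600.00, centroid at (51.50, 4.00).
top flange: A = 75 × 8 = 600.00, centroid at (51.50, 196.00).
ΣA = 4000.00 cm²
ΣAX̄ = (2800.00)(7.00) + (600.00)(51.50) + (600.00)(51.50) = 81400.00 cm³
ΣAȲ = (2800.00)(100.00) + (600.00)(4.00) + (600.00)(196.00) = 400000.00 cm³
X̄ = 81400.00 / 4000.00 = 20.35 cm
Ȳ = 400000.00 / 4000.00 = 100.00 cm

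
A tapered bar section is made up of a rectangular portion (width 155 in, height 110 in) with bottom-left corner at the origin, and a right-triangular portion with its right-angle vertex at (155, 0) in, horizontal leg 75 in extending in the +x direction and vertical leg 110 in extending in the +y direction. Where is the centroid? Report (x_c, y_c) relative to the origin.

x_c = 97.47 in, y_c = 51.43 in

rectangular portion: A = 155 × 110 = 17050.00, centroid at (77.50, 55.00).
triangular portion: A = ½·75·110 = 4125.00, centroid at (180.00, 36.67).
ΣA = 21175.00 in²
ΣAx_c = (17050.00)(77.50) + (4125.00)(180.00) = 2063875.00 in³
ΣAy_c = (17050.00)(55.00) + (4125.00)(36.67) = 1089000.00 in³
x_c = 2063875.00 / 21175.00 = 97.47 in
y_c = 1089000.00 / 21175.00 = 51.43 in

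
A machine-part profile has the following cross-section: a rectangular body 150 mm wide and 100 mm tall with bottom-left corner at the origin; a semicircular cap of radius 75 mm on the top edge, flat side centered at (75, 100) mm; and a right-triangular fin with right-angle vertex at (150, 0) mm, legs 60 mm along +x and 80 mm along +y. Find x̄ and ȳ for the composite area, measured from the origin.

rectangular body: A = 150 × 100 = 15000.00, centroid at (75.00, 50.00).
semicircular top: A = ½π·75² = 8835.73, centroid at (75.00, 131.83).
triangular fin: A = ½·60·80 = 2400.00, centroid at (170.00, 26.67).
ΣA = 26235.73 mm², ΣAx̄ = 2195679.70 mm³, ΣAȳ = 1978822.93 mm³.
x̄ = 2195679.70/26235.73 = 83.69 mm; ȳ = 1978822.93/26235.73 = 75.42 mm.

x̄ = 83.69 mm, ȳ = 75.42 mm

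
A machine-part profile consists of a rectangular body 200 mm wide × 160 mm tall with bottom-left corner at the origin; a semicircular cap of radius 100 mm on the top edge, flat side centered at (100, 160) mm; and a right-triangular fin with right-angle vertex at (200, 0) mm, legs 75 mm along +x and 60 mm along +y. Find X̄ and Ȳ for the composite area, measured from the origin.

X̄ = 105.63 mm, Ȳ = 115.80 mm

Part | A | x̄ᵢ | ȳᵢ | A·x̄ᵢ | A·ȳᵢ
rectangular body | 32000.00 | 100.00 | 80.00 | 3200000.00 | 2560000.00
semicircular top | 15707.96 | 100.00 | 202.44 | 1570796.33 | 3179940.79
triangular fin | 2250.00 | 225.00 | 20.00 | 506250.00 | 45000.00
Σ | 49957.96 |  |  | 5277046.33 | 5784940.79
X̄ = 5277046.33 / 49957.96 = 105.63 mm
Ȳ = 5784940.79 / 49957.96 = 115.80 mm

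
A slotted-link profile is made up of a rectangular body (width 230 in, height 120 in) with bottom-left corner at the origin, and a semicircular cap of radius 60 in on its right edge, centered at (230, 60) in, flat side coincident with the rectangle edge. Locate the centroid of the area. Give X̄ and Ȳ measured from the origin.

X̄ = 138.89 in, Ȳ = 60.00 in

rectangular body: A = 230 × 120 = 27600.00, centroid at (115.00, 60.00).
semicircular end: A = ½π·60² = 5654.87, centroid at (255.46, 60.00).
ΣA = 33254.87 in², ΣAX̄ = 4618619.36 in³, ΣAȲ = 1995292.01 in³.
X̄ = 4618619.36/33254.87 = 138.89 in; Ȳ = 1995292.01/33254.87 = 60.00 in.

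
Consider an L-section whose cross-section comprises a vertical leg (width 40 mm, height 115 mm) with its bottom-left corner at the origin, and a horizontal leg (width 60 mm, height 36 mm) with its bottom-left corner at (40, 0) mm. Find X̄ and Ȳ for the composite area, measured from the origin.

vertical leg: A = 40 × 115 = 4600.00, centroid at (20.00, 57.50).
horizontal leg: A = 60 × 36 = 2160.00, centroid at (70.00, 18.00).
ΣA = 6760.00 mm²
ΣAX̄ = (4600.00)(20.00) + (2160.00)(70.00) = 243200.00 mm³
ΣAȲ = (4600.00)(57.50) + (2160.00)(18.00) = 303380.00 mm³
X̄ = 243200.00 / 6760.00 = 35.98 mm
Ȳ = 303380.00 / 6760.00 = 44.88 mm

X̄ = 35.98 mm, Ȳ = 44.88 mm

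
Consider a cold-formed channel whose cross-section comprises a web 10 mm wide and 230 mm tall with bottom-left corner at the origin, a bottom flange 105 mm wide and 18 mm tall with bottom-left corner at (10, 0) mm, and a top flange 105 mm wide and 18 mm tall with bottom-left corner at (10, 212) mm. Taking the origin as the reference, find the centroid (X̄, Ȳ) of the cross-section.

Part | A | x̄ᵢ | ȳᵢ | A·x̄ᵢ | A·ȳᵢ
web | 2300.00 | 5.00 | 115.00 | 11500.00 | 264500.00
bottom flange | 1890.00 | 62.50 | 9.00 | 118125.00 | 17010.00
top flange | 1890.00 | 62.50 | 221.00 | 118125.00 | 417690.00
Σ | 6080.00 |  |  | 247750.00 | 699200.00
X̄ = 247750.00 / 6080.00 = 40.75 mm
Ȳ = 699200.00 / 6080.00 = 115.00 mm

X̄ = 40.75 mm, Ȳ = 115.00 mm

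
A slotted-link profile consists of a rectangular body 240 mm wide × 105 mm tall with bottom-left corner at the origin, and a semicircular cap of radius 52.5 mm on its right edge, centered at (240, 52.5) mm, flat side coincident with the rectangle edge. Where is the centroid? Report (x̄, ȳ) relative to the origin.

x̄ = 140.86 mm, ȳ = 52.50 mm

rectangular body: A = 240 × 105 = 25200.00, centroid at (120.00, 52.50).
semicircular end: A = ½π·52.5² = 4329.51, centroid at (262.28, 52.50).
ΣA = 29529.51 mm²
ΣAx̄ = (25200.00)(120.00) + (4329.51)(262.28) = 4159550.52 mm³
ΣAȳ = (25200.00)(52.50) + (4329.51)(52.50) = 1550299.14 mm³
x̄ = 4159550.52 / 29529.51 = 140.86 mm
ȳ = 1550299.14 / 29529.51 = 52.50 mm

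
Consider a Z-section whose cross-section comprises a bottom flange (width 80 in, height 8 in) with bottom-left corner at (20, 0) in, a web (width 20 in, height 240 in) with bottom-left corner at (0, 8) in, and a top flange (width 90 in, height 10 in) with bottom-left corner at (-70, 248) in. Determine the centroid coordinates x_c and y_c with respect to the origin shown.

bottom flange: A = 80 × 8 = 640.00, centroid at (60.00, 4.00).
web: A = 20 × 240 = 4800.00, centroid at (10.00, 128.00).
top flange: A = 90 × 10 = 900.00, centroid at (-25.00, 253.00).
ΣA = 6340.00 in², ΣAx_c = 63900.00 in³, ΣAy_c = 844660.00 in³.
x_c = 63900.00/6340.00 = 10.08 in; y_c = 844660.00/6340.00 = 133.23 in.

x_c = 10.08 in, y_c = 133.23 in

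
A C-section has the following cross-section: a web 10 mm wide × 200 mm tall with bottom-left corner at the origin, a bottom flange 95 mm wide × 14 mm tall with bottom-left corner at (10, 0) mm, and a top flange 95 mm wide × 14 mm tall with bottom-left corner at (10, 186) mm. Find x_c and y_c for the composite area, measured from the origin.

web: A = 10 × 200 = 2000.00, centroid at (5.00, 100.00).
bottom flange: A = 95 × 14 = 1330.00, centroid at (57.50, 7.00).
top flange: A = 95 × 14 = 1330.00, centroid at (57.50, 193.00).
ΣA = 4660.00 mm², ΣAx_c = 162950.00 mm³, ΣAy_c = 466000.00 mm³.
x_c = 162950.00/4660.00 = 34.97 mm; y_c = 466000.00/4660.00 = 100.00 mm.

x_c = 34.97 mm, y_c = 100.00 mm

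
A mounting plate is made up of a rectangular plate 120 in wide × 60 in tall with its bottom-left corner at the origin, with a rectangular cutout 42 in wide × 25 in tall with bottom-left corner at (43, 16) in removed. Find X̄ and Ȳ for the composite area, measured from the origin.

X̄ = 59.32 in, Ȳ = 30.26 in

plate: A = 120 × 60 = 7200.00, centroid at (60.00, 30.00).
hole: A = −(42 × 25) = -1050.00, centroid at (64.00, 28.50).
ΣA = 6150.00 in²
ΣAX̄ = (7200.00)(60.00) + (-1050.00)(64.00) = 364800.00 in³
ΣAȲ = (7200.00)(30.00) + (-1050.00)(28.50) = 186075.00 in³
X̄ = 364800.00 / 6150.00 = 59.32 in
Ȳ = 186075.00 / 6150.00 = 30.26 in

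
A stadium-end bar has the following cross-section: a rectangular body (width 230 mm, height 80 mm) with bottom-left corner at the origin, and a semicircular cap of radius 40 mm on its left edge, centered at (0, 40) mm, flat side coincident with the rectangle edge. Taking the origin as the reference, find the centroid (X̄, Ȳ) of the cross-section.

X̄ = 99.14 mm, Ȳ = 40.00 mm

Part | A | x̄ᵢ | ȳᵢ | A·x̄ᵢ | A·ȳᵢ
rectangular body | 18400.00 | 115.00 | 40.00 | 2116000.00 | 736000.00
semicircular end | 2513.27 | -16.98 | 40.00 | -42666.67 | 100530.96
Σ | 20913.27 |  |  | 2073333.33 | 836530.96
X̄ = 2073333.33 / 20913.27 = 99.14 mm
Ȳ = 836530.96 / 20913.27 = 40.00 mm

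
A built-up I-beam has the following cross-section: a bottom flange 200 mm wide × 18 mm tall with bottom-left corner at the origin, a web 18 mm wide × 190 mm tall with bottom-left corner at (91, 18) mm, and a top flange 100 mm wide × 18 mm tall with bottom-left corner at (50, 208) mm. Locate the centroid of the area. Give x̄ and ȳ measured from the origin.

x̄ = 100.00 mm, ȳ = 91.78 mm

Part | A | x̄ᵢ | ȳᵢ | A·x̄ᵢ | A·ȳᵢ
bottom flange | 3600.00 | 100.00 | 9.00 | 360000.00 | 32400.00
web | 3420.00 | 100.00 | 113.00 | 342000.00 | 386460.00
top flange | 1800.00 | 100.00 | 217.00 | 180000.00 | 390600.00
Σ | 8820.00 |  |  | 882000.00 | 809460.00
x̄ = 882000.00 / 8820.00 = 100.00 mm
ȳ = 809460.00 / 8820.00 = 91.78 mm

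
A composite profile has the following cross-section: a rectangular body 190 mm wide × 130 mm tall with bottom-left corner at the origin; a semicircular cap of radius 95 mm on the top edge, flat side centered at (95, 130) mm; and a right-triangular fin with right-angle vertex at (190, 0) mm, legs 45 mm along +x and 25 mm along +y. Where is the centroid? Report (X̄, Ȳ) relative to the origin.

X̄ = 96.57 mm, Ȳ = 102.05 mm

rectangular body: A = 190 × 130 = 24700.00, centroid at (95.00, 65.00).
semicircular top: A = ½π·95² = 14176.44, centroid at (95.00, 170.32).
triangular fin: A = ½·45·25 = 562.50, centroid at (205.00, 8.33).
ΣA = 39438.94 mm²
ΣAX̄ = (24700.00)(95.00) + (14176.44)(95.00) + (562.50)(205.00) = 3808574.00 mm³
ΣAȲ = (24700.00)(65.00) + (14176.44)(170.32) + (562.50)(8.33) = 4024707.62 mm³
X̄ = 3808574.00 / 39438.94 = 96.57 mm
Ȳ = 4024707.62 / 39438.94 = 102.05 mm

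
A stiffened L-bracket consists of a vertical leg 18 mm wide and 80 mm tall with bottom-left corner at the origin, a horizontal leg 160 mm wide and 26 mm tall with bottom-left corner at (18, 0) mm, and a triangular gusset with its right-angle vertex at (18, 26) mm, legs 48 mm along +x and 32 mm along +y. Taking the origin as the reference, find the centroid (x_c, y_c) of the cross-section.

x_c = 70.16 mm, y_c = 21.96 mm

Part | A | x̄ᵢ | ȳᵢ | A·x̄ᵢ | A·ȳᵢ
vertical leg | 1440.00 | 9.00 | 40.00 | 12960.00 | 57600.00
horizontal leg | 4160.00 | 98.00 | 13.00 | 407680.00 | 54080.00
gusset | 768.00 | 34.00 | 36.67 | 26112.00 | 28160.00
Σ | 6368.00 |  |  | 446752.00 | 139840.00
x_c = 446752.00 / 6368.00 = 70.16 mm
y_c = 139840.00 / 6368.00 = 21.96 mm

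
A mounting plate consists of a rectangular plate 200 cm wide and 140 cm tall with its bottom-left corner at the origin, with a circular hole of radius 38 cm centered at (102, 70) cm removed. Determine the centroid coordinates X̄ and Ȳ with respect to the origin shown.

plate: A = 200 × 140 = 28000.00, centroid at (100.00, 70.00).
hole: A = −π·38² = -4536.46, centroid at (102.00, 70.00).
ΣA = 23463.54 cm²
ΣAX̄ = (28000.00)(100.00) + (-4536.46)(102.00) = 2337281.10 cm³
ΣAȲ = (28000.00)(70.00) + (-4536.46)(70.00) = 1642447.81 cm³
X̄ = 2337281.10 / 23463.54 = 99.61 cm
Ȳ = 1642447.81 / 23463.54 = 70.00 cm

X̄ = 99.61 cm, Ȳ = 70.00 cm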